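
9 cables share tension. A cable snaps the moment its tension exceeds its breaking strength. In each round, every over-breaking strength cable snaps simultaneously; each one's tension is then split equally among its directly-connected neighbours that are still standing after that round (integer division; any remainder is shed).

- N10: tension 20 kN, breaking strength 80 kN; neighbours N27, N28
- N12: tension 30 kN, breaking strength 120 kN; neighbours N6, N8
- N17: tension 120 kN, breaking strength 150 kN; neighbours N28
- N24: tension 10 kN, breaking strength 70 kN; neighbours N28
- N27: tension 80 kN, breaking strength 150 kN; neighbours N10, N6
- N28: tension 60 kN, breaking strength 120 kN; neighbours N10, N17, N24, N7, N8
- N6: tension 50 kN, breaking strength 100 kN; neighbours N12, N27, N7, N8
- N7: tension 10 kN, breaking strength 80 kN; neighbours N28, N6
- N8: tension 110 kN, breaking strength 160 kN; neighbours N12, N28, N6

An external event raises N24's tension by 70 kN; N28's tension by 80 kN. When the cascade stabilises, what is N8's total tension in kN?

145

Round 1 — N24 at 80 > 70; N28 at 140 > 120. N24, N28 snap.
  N24 sheds 80 kN: no online neighbours, lost.
  N28 sheds 140 kN to N10, N17, N7, N8: 35 each.
    N10: 20+35 = 55 ≤ 80
    N17: 120+35 = 155 > 150
    N7: 10+35 = 45 ≤ 80
    N8: 110+35 = 145 ≤ 160
Round 2 — N17 snaps.
  N17 sheds 155 kN: no online neighbours, lost.
No further breaks.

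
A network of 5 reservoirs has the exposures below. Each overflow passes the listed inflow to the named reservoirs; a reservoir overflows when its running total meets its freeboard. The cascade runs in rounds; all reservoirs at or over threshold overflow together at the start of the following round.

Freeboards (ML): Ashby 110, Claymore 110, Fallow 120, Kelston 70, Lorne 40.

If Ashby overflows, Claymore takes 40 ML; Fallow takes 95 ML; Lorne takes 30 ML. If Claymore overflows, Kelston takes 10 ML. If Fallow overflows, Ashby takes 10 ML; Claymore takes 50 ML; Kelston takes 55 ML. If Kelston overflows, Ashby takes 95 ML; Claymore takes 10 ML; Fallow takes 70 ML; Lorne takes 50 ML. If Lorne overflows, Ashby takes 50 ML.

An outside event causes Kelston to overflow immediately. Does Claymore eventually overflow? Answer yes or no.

Round 1 — Kelston overflows (initial).
  Ashby: +95 → 95 < 110
  Claymore: +10 → 10 < 110
  Fallow: +70 → 70 < 120
  Lorne: +50 → 50 ≥ 40
Round 2 — Lorne overflows.
  Ashby: +50 → 145 ≥ 110
Round 3 — Ashby overflows.
  Claymore: +40 → 50 < 110
  Fallow: +95 → 165 ≥ 120
Round 4 — Fallow overflows.
  Claymore: +50 → 100 < 110
No further overflows.

no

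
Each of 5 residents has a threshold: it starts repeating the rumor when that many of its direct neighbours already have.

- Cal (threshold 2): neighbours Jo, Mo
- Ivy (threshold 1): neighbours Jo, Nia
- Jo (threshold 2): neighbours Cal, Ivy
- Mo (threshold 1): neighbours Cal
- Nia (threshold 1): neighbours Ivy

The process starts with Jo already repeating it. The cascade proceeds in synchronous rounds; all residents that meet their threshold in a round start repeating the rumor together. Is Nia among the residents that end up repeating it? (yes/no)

yes

Round 1 — Jo starts repeating the rumor (initial).
Round 2 — checking thresholds:
  Cal: 1 of 2 neighbours < 2, not yet.
  Ivy: 1 of 2 neighbours ≥ 1, starts repeating the rumor.
Round 3 — checking thresholds:
  Cal: 1 of 2 neighbours < 2, not yet.
  Nia: 1 of 1 neighbours ≥ 1, starts repeating the rumor.
Round 4 — no new spreads; cascade stops.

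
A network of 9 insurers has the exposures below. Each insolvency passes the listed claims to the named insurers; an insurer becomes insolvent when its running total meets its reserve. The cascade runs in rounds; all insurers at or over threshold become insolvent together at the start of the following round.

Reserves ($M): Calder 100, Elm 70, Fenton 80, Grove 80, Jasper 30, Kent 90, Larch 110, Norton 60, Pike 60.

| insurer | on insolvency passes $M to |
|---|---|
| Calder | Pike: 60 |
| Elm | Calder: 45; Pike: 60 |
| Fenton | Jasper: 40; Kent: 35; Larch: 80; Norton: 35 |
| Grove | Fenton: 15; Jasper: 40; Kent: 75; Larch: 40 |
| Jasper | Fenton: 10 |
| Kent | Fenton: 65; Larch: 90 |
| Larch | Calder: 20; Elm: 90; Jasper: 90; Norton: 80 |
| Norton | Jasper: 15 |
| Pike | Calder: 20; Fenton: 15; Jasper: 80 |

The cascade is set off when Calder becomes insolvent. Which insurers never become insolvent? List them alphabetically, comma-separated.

Round 1 — Calder becomes insolvent (initial).
  Pike: +60 → 60 ≥ 60
Round 2 — Pike becomes insolvent.
  Fenton: +15 → 15 < 80
  Jasper: +80 → 80 ≥ 30
Round 3 — Jasper becomes insolvent.
  Fenton: +10 → 25 < 80
No further insolvencies.

Elm, Fenton, Grove, Kent, Larch, Norton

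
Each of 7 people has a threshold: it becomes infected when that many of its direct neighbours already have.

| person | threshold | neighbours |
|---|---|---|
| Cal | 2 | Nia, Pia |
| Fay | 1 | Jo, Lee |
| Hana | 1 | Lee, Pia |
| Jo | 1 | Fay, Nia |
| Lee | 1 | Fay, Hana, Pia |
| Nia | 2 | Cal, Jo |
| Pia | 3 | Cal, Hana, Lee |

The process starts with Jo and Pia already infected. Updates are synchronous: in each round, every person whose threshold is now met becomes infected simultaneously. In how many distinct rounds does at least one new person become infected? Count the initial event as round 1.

Round 1 — Jo, Pia become infected (initial).
Round 2 — checking thresholds:
  Cal: 1 of 2 neighbours < 2, not yet.
  Fay: 1 of 2 neighbours ≥ 1, becomes infected.
  Hana: 1 of 2 neighbours ≥ 1, becomes infected.
  Lee: 1 of 3 neighbours ≥ 1, becomes infected.
  Nia: 1 of 2 neighbours < 2, not yet.
Round 3 — no new infections; cascade stops.

2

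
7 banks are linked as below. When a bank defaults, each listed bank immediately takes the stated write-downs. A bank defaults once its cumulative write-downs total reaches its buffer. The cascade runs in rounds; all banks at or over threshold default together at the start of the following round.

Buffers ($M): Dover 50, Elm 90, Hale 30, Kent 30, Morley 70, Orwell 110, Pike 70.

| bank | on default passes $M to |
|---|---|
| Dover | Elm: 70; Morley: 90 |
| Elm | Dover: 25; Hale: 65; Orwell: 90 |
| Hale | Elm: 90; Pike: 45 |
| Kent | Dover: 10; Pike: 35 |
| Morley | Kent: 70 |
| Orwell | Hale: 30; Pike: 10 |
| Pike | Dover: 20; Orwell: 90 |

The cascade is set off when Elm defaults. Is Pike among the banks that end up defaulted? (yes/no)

Round 1 — Elm defaults (initial).
  Dover: +25 → 25 < 50
  Hale: +65 → 65 ≥ 30
  Orwell: +90 → 90 < 110
Round 2 — Hale defaults.
  Pike: +45 → 45 < 70
No further defaults.

no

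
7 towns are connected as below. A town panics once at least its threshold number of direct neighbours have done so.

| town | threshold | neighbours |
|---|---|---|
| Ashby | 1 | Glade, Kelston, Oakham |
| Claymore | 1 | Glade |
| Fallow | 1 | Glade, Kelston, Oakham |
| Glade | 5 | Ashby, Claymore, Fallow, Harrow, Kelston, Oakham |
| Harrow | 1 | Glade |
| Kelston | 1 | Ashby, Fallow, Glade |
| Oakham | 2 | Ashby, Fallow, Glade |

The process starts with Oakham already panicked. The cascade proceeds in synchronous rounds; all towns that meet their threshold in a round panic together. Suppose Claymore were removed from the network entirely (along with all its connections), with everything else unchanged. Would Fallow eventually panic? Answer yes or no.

With Claymore removed:
Round 1 — Oakham panics (initial).
Round 2 — checking thresholds:
  Ashby: 1 of 3 neighbours ≥ 1, panics.
  Fallow: 1 of 3 neighbours ≥ 1, panics.
  Glade: 1 of 5 neighbours < 5, holds.
Round 3 — checking thresholds:
  Glade: 3 of 5 neighbours < 5, holds.
  Kelston: 2 of 3 neighbours ≥ 1, panics.
Round 4 — no new panics; cascade stops.

yes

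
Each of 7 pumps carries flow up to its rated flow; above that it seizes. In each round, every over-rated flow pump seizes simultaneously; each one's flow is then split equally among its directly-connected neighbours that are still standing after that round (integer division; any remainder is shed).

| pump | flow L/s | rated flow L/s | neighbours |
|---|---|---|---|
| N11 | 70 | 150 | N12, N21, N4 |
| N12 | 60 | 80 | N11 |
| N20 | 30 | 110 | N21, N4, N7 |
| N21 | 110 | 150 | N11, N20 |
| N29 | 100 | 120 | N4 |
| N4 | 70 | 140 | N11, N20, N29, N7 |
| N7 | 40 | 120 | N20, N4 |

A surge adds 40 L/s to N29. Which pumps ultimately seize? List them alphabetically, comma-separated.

N29, N4

Round 1 — N29 at 140 > 120. N29 seizes.
  N29 sheds 140 L/s to N4: 140 each.
    N4: 70+140 = 210 > 140
Round 2 — N4 seizes.
  N4 sheds 210 L/s to N11, N20, N7: 70 each.
    N11: 70+70 = 140 ≤ 150
    N20: 30+70 = 100 ≤ 110
    N7: 40+70 = 110 ≤ 120
No further seizures.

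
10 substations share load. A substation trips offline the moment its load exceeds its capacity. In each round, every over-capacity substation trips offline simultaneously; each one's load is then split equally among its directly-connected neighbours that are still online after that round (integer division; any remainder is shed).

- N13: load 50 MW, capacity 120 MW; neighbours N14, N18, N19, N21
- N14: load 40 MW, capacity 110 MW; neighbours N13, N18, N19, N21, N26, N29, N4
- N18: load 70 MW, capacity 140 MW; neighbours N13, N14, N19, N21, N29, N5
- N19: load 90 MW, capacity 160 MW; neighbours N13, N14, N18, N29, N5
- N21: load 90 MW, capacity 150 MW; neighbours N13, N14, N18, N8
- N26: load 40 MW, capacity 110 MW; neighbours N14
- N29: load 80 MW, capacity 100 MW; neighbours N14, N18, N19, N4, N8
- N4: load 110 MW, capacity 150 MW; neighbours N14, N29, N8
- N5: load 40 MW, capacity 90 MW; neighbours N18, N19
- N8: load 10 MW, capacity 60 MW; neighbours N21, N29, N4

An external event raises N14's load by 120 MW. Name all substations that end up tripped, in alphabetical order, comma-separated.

Round 1 — N14 at 160 > 110. N14 trips offline.
  N14 sheds 160 MW to N13, N18, N19, N21, N26, N29, N4: 22 each (6 lost).
    N13: 50+22 = 72 ≤ 120
    N18: 70+22 = 92 ≤ 140
    N19: 90+22 = 112 ≤ 160
    N21: 90+22 = 112 ≤ 150
    N26: 40+22 = 62 ≤ 110
    N29: 80+22 = 102 > 100
    N4: 110+22 = 132 ≤ 150
Round 2 — N29 trips offline.
  N29 sheds 102 MW to N18, N19, N4, N8: 25 each (2 lost).
    N18: 92+25 = 117 ≤ 140
    N19: 112+25 = 137 ≤ 160
    N4: 132+25 = 157 > 150
    N8: 10+25 = 35 ≤ 60
Round 3 — N4 trips offline.
  N4 sheds 157 MW to N8: 157 each.
    N8: 35+157 = 192 > 60
Round 4 — N8 trips offline.
  N8 sheds 192 MW to N21: 192 each.
    N21: 112+192 = 304 > 150
Round 5 — N21 trips offline.
  N21 sheds 304 MW to N13, N18: 152 each.
    N13: 72+152 = 224 > 120
    N18: 117+152 = 269 > 140
Round 6 — N13, N18 trip offline.
  N13 sheds 224 MW to N19: 224 each.
    N19: 137+224 = 361 > 160
  N18 sheds 269 MW to N19, N5: 134 each (1 lost).
    N19: 361+134 = 495 > 160
    N5: 40+134 = 174 > 90
Round 7 — N19, N5 trip offline.
  N19 sheds 495 MW: no online neighbours, lost.
  N5 sheds 174 MW: no online neighbours, lost.
No further trips.

N13, N14, N18, N19, N21, N29, N4, N5, N8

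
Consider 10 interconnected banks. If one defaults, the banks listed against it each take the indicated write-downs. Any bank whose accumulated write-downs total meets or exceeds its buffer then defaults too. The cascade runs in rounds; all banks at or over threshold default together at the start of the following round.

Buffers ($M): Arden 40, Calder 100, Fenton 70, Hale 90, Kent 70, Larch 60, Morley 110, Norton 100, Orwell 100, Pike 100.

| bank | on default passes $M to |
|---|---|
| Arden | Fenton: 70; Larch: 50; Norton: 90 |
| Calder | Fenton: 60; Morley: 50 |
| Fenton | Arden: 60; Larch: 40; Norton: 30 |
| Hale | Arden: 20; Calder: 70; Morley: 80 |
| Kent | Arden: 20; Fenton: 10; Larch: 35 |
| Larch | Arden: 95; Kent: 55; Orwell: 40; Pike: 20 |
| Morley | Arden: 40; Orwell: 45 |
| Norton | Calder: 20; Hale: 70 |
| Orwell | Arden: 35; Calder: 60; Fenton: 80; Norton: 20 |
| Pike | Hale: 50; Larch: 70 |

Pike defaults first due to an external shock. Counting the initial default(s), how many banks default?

Round 1 — Pike defaults (initial).
  Hale: +50 → 50 < 90
  Larch: +70 → 70 ≥ 60
Round 2 — Larch defaults.
  Arden: +95 → 95 ≥ 40
  Kent: +55 → 55 < 70
  Orwell: +40 → 40 < 100
Round 3 — Arden defaults.
  Fenton: +70 → 70 ≥ 70
  Norton: +90 → 90 < 100
Round 4 — Fenton defaults.
  Norton: +30 → 120 ≥ 100
Round 5 — Norton defaults.
  Calder: +20 → 20 < 100
  Hale: +70 → 120 ≥ 90
Round 6 — Hale defaults.
  Calder: +70 → 90 < 100
  Morley: +80 → 80 < 110
No further defaults.

6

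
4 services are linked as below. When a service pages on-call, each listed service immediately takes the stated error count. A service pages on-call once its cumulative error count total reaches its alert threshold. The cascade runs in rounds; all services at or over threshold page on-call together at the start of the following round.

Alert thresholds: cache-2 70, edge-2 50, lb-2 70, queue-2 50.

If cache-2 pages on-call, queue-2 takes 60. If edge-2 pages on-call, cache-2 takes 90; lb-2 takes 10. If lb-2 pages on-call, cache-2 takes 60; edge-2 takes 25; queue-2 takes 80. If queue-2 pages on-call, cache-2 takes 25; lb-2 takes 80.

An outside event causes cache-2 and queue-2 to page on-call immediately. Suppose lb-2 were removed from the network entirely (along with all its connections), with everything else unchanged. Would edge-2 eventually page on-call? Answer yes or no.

With lb-2 removed:
Round 1 — cache-2, queue-2 page on-call (initial).
No further pages.

no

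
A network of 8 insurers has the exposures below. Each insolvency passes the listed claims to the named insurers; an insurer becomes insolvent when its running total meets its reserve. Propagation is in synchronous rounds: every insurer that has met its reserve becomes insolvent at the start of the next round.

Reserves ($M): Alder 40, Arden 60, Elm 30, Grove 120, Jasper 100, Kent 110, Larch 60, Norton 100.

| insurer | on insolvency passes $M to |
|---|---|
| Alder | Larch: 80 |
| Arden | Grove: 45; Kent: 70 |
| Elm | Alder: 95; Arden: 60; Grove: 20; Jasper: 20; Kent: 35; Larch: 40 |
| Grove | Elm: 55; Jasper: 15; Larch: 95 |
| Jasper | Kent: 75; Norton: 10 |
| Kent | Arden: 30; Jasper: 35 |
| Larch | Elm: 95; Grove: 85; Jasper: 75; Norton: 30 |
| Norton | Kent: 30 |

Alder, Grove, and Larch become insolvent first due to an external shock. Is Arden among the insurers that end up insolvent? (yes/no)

yes

Round 1 — Alder, Grove, Larch become insolvent (initial).
  Elm: +55+95 → 150 ≥ 30
  Jasper: +15+75 → 90 < 100
  Norton: +30 → 30 < 100
Round 2 — Elm becomes insolvent.
  Arden: +60 → 60 ≥ 60
  Jasper: +20 → 110 ≥ 100
  Kent: +35 → 35 < 110
Round 3 — Arden, Jasper become insolvent.
  Kent: +70+75 → 180 ≥ 110
  Norton: +10 → 40 < 100
Round 4 — Kent becomes insolvent.
No further insolvencies.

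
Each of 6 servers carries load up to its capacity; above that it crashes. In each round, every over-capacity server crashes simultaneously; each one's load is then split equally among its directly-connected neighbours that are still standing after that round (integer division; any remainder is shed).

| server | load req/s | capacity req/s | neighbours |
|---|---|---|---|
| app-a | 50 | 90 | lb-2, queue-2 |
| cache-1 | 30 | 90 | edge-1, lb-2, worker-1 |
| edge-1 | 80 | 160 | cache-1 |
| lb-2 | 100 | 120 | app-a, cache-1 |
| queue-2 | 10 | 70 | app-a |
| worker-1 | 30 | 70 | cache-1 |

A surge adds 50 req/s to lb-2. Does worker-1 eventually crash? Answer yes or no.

yes

Round 1 — lb-2 at 150 > 120. lb-2 crashes.
  lb-2 sheds 150 req/s to app-a, cache-1: 75 each.
    app-a: 50+75 = 125 > 90
    cache-1: 30+75 = 105 > 90
Round 2 — app-a, cache-1 crash.
  app-a sheds 125 req/s to queue-2: 125 each.
    queue-2: 10+125 = 135 > 70
  cache-1 sheds 105 req/s to edge-1, worker-1: 52 each (1 lost).
    edge-1: 80+52 = 132 ≤ 160
    worker-1: 30+52 = 82 > 70
Round 3 — queue-2, worker-1 crash.
  queue-2 sheds 135 req/s: no online neighbours, lost.
  worker-1 sheds 82 req/s: no online neighbours, lost.
No further crashes.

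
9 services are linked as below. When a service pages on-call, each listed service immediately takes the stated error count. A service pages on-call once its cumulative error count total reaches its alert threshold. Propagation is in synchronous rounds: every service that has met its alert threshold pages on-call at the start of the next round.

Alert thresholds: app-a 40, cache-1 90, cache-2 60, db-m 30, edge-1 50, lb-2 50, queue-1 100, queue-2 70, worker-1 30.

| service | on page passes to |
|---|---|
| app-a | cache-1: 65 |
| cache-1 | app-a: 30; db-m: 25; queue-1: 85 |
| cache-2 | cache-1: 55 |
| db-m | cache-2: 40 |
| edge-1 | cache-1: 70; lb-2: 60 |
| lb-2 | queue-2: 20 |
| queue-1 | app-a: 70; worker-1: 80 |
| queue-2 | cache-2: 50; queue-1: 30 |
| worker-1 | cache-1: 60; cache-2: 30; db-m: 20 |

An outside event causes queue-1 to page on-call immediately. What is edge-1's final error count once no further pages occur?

Round 1 — queue-1 pages on-call (initial).
  app-a: +70 → 70 ≥ 40
  worker-1: +80 → 80 ≥ 30
Round 2 — app-a, worker-1 page on-call.
  cache-1: +65+60 → 125 ≥ 90
  cache-2: +30 → 30 < 60
  db-m: +20 → 20 < 30
Round 3 — cache-1 pages on-call.
  db-m: +25 → 45 ≥ 30
Round 4 — db-m pages on-call.
  cache-2: +40 → 70 ≥ 60
Round 5 — cache-2 pages on-call.
No further pages.

0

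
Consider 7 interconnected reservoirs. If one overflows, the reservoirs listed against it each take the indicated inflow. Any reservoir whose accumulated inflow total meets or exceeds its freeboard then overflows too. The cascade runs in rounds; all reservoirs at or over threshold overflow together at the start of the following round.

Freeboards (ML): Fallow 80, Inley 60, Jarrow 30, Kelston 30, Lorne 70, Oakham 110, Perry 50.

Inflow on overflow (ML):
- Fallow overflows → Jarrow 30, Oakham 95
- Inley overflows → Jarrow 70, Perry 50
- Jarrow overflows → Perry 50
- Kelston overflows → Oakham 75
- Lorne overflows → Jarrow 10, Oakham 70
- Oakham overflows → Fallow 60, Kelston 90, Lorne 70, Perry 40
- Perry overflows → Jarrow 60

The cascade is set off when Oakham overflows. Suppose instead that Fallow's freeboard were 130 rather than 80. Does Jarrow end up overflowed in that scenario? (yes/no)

With Fallow's freeboard at 130:
Round 1 — Oakham overflows (initial).
  Fallow: +60 → 60 < 130
  Kelston: +90 → 90 ≥ 30
  Lorne: +70 → 70 ≥ 70
  Perry: +40 → 40 < 50
Round 2 — Kelston, Lorne overflow.
  Jarrow: +10 → 10 < 30
No further overflows.

no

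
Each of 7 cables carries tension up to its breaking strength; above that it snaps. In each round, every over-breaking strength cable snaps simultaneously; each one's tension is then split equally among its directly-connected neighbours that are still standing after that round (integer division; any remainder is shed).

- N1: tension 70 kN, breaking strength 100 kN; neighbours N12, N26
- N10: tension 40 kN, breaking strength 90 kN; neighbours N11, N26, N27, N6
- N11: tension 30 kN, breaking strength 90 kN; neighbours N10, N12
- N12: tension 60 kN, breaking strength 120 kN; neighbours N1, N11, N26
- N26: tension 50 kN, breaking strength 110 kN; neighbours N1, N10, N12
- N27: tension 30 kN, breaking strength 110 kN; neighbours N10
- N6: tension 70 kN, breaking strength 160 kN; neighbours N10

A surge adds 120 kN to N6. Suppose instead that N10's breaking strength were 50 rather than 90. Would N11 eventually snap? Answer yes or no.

yes

With N10's breaking strength at 50:
Round 1 — N6 at 190 > 160. N6 snaps.
  N6 sheds 190 kN to N10: 190 each.
    N10: 40+190 = 230 > 50
Round 2 — N10 snaps.
  N10 sheds 230 kN to N11, N26, N27: 76 each (2 lost).
    N11: 30+76 = 106 > 90
    N26: 50+76 = 126 > 110
    N27: 30+76 = 106 ≤ 110
Round 3 — N11, N26 snap.
  N11 sheds 106 kN to N12: 106 each.
    N12: 60+106 = 166 > 120
  N26 sheds 126 kN to N1, N12: 63 each.
    N1: 70+63 = 133 > 100
    N12: 166+63 = 229 > 120
Round 4 — N1, N12 snap.
  N1 sheds 133 kN: no online neighbours, lost.
  N12 sheds 229 kN: no online neighbours, lost.
No further breaks.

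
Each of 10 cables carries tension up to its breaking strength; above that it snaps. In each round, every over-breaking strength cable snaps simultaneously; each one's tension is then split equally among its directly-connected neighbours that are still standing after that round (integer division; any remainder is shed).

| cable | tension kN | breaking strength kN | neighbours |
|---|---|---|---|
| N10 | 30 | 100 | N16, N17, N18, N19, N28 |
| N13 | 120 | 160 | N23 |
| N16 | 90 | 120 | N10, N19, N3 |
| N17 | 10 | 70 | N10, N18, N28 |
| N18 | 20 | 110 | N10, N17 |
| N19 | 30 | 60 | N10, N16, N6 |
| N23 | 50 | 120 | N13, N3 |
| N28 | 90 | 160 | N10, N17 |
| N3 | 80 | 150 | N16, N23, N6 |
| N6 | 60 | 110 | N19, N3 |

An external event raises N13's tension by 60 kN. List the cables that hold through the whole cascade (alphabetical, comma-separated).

Round 1 — N13 at 180 > 160. N13 snaps.
  N13 sheds 180 kN to N23: 180 each.
    N23: 50+180 = 230 > 120
Round 2 — N23 snaps.
  N23 sheds 230 kN to N3: 230 each.
    N3: 80+230 = 310 > 150
Round 3 — N3 snaps.
  N3 sheds 310 kN to N16, N6: 155 each.
    N16: 90+155 = 245 > 120
    N6: 60+155 = 215 > 110
Round 4 — N16, N6 snap.
  N16 sheds 245 kN to N10, N19: 122 each (1 lost).
    N10: 30+122 = 152 > 100
    N19: 30+122 = 152 > 60
  N6 sheds 215 kN to N19: 215 each.
    N19: 152+215 = 367 > 60
Round 5 — N10, N19 snap.
  N10 sheds 152 kN to N17, N18, N28: 50 each (2 lost).
    N17: 10+50 = 60 ≤ 70
    N18: 20+50 = 70 ≤ 110
    N28: 90+50 = 140 ≤ 160
  N19 sheds 367 kN: no online neighbours, lost.
No further breaks.

N17, N18, N28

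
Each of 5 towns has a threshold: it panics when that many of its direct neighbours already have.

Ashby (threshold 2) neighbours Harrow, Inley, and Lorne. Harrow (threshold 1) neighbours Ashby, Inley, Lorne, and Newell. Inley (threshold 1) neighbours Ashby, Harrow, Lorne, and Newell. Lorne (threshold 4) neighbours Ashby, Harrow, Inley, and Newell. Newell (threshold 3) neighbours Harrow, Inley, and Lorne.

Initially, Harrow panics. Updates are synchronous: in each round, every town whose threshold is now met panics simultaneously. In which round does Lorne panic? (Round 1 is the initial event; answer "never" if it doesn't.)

Round 1 — Harrow panics (initial).
Round 2 — checking thresholds:
  Ashby: 1 of 3 neighbours < 2, below threshold.
  Inley: 1 of 4 neighbours ≥ 1, panics.
  Lorne: 1 of 4 neighbours < 4, below threshold.
  Newell: 1 of 3 neighbours < 3, below threshold.
Round 3 — checking thresholds:
  Ashby: 2 of 3 neighbours ≥ 2, panics.
  Lorne: 2 of 4 neighbours < 4, below threshold.
  Newell: 2 of 3 neighbours < 3, below threshold.
Round 4 — no new panics; cascade stops.

never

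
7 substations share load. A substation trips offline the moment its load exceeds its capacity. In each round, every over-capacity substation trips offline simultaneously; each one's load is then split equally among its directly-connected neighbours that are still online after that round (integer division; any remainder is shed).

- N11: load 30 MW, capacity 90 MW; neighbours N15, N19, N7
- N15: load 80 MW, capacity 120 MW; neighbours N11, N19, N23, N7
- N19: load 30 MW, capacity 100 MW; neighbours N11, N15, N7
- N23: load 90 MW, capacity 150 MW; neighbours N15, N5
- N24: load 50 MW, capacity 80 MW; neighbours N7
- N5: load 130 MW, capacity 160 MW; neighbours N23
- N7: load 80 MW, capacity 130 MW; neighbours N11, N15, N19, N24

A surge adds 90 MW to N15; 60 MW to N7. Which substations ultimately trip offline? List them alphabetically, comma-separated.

N11, N15, N19, N24, N7

Round 1 — N15 at 170 > 120; N7 at 140 > 130. N15, N7 trip offline.
  N15 sheds 170 MW to N11, N19, N23: 56 each (2 lost).
    N11: 30+56 = 86 ≤ 90
    N19: 30+56 = 86 ≤ 100
    N23: 90+56 = 146 ≤ 150
  N7 sheds 140 MW to N11, N19, N24: 46 each (2 lost).
    N11: 86+46 = 132 > 90
    N19: 86+46 = 132 > 100
    N24: 50+46 = 96 > 80
Round 2 — N11, N19, N24 trip offline.
  N11 sheds 132 MW: no online neighbours, lost.
  N19 sheds 132 MW: no online neighbours, lost.
  N24 sheds 96 MW: no online neighbours, lost.
No further trips.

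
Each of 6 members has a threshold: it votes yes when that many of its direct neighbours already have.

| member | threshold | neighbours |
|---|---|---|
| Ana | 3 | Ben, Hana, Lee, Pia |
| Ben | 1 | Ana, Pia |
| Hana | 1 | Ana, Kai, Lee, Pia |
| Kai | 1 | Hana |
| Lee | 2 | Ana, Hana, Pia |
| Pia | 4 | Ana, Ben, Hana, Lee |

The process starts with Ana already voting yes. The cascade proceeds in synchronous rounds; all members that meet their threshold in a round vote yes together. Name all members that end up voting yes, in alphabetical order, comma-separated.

Ana, Ben, Hana, Kai, Lee, Pia

Round 1 — Ana votes yes (initial).
Round 2 — checking thresholds:
  Ben: 1 of 2 neighbours ≥ 1, votes yes.
  Hana: 1 of 4 neighbours ≥ 1, votes yes.
  Lee: 1 of 3 neighbours < 2, holds.
  Pia: 1 of 4 neighbours < 4, holds.
Round 3 — checking thresholds:
  Kai: 1 of 1 neighbours ≥ 1, votes yes.
  Lee: 2 of 3 neighbours ≥ 2, votes yes.
  Pia: 3 of 4 neighbours < 4, holds.
Round 4 — checking thresholds:
  Pia: 4 of 4 neighbours ≥ 4, votes yes.
Round 5 — no new yes votes; cascade stops.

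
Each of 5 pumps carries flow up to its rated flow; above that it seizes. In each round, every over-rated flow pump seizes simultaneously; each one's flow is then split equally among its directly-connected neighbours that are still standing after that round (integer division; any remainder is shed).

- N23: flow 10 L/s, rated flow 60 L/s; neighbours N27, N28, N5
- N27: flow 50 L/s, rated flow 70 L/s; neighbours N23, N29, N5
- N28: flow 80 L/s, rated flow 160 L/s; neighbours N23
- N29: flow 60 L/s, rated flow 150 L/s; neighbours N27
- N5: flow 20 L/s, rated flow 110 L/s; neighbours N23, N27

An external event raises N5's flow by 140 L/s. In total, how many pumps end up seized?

5

Round 1 — N5 at 160 > 110. N5 seizes.
  N5 sheds 160 L/s to N23, N27: 80 each.
    N23: 10+80 = 90 > 60
    N27: 50+80 = 130 > 70
Round 2 — N23, N27 seize.
  N23 sheds 90 L/s to N28: 90 each.
    N28: 80+90 = 170 > 160
  N27 sheds 130 L/s to N29: 130 each.
    N29: 60+130 = 190 > 150
Round 3 — N28, N29 seize.
  N28 sheds 170 L/s: no online neighbours, lost.
  N29 sheds 190 L/s: no online neighbours, lost.
No further seizures.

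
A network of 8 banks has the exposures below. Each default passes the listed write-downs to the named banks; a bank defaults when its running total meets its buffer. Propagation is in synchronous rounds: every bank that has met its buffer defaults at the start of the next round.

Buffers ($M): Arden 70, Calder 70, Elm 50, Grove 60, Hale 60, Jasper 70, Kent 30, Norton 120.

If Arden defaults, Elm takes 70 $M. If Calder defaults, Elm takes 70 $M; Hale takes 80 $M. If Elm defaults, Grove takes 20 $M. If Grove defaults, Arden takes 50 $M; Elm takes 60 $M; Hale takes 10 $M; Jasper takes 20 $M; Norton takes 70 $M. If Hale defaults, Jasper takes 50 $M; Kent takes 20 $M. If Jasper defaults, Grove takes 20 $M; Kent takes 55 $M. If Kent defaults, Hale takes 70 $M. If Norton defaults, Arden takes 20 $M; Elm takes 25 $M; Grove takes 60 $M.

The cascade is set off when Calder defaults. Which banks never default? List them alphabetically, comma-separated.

Arden, Grove, Jasper, Kent, Norton

Round 1 — Calder defaults (initial).
  Elm: +70 → 70 ≥ 50
  Hale: +80 → 80 ≥ 60
Round 2 — Elm, Hale default.
  Grove: +20 → 20 < 60
  Jasper: +50 → 50 < 70
  Kent: +20 → 20 < 30
No further defaults.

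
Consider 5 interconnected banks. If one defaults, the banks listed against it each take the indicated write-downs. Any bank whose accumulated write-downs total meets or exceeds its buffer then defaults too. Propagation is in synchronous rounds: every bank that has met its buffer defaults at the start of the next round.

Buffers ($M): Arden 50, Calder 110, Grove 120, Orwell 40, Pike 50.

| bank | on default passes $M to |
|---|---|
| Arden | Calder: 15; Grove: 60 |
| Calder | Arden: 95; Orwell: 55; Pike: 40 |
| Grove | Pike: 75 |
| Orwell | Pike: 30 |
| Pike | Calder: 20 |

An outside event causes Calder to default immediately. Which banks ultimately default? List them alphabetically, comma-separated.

Round 1 — Calder defaults (initial).
  Arden: +95 → 95 ≥ 50
  Orwell: +55 → 55 ≥ 40
  Pike: +40 → 40 < 50
Round 2 — Arden, Orwell default.
  Grove: +60 → 60 < 120
  Pike: +30 → 70 ≥ 50
Round 3 — Pike defaults.
No further defaults.

Arden, Calder, Orwell, Pike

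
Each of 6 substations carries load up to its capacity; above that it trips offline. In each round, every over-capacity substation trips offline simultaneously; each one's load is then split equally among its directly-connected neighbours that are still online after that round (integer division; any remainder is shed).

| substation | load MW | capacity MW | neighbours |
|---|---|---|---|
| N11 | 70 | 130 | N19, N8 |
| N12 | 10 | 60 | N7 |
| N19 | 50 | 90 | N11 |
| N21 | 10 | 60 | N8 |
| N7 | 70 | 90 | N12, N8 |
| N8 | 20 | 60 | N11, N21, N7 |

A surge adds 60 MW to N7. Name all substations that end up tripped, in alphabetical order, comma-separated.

Round 1 — N7 at 130 > 90. N7 trips offline.
  N7 sheds 130 MW to N12, N8: 65 each.
    N12: 10+65 = 75 > 60
    N8: 20+65 = 85 > 60
Round 2 — N12, N8 trip offline.
  N12 sheds 75 MW: no online neighbours, lost.
  N8 sheds 85 MW to N11, N21: 42 each (1 lost).
    N11: 70+42 = 112 ≤ 130
    N21: 10+42 = 52 ≤ 60
No further trips.

N12, N7, N8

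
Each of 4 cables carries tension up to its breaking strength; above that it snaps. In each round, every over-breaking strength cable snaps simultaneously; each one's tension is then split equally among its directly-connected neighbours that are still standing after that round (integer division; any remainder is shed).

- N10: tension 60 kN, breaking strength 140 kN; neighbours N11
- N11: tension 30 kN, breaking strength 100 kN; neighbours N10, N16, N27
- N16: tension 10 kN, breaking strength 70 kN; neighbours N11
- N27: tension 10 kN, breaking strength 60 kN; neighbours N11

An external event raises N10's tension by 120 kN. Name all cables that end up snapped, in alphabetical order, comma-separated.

N10, N11, N16, N27

Round 1 — N10 at 180 > 140. N10 snaps.
  N10 sheds 180 kN to N11: 180 each.
    N11: 30+180 = 210 > 100
Round 2 — N11 snaps.
  N11 sheds 210 kN to N16, N27: 105 each.
    N16: 10+105 = 115 > 70
    N27: 10+105 = 115 > 60
Round 3 — N16, N27 snap.
  N16 sheds 115 kN: no online neighbours, lost.
  N27 sheds 115 kN: no online neighbours, lost.
No further breaks.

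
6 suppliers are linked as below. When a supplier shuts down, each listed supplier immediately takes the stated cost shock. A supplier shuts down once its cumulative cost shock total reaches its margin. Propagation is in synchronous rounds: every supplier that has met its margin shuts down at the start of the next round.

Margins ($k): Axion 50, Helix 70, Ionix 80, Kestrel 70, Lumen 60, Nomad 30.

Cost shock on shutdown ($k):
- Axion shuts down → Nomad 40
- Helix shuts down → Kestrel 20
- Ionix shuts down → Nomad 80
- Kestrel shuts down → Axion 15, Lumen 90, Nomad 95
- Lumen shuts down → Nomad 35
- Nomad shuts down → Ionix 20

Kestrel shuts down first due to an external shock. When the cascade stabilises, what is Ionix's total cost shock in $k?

Round 1 — Kestrel shuts down (initial).
  Axion: +15 → 15 < 50
  Lumen: +90 → 90 ≥ 60
  Nomad: +95 → 95 ≥ 30
Round 2 — Lumen, Nomad shut down.
  Ionix: +20 → 20 < 80
No further shutdowns.

20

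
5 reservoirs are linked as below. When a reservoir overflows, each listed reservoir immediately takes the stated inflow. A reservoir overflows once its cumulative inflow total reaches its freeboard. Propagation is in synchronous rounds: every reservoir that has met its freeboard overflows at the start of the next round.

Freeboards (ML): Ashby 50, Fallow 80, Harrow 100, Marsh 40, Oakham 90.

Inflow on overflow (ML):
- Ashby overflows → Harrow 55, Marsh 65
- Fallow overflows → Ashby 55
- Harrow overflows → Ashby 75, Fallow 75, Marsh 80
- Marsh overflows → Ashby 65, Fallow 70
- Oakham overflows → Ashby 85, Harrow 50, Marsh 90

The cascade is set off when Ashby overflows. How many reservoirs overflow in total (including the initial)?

Round 1 — Ashby overflows (initial).
  Harrow: +55 → 55 < 100
  Marsh: +65 → 65 ≥ 40
Round 2 — Marsh overflows.
  Fallow: +70 → 70 < 80
No further overflows.

2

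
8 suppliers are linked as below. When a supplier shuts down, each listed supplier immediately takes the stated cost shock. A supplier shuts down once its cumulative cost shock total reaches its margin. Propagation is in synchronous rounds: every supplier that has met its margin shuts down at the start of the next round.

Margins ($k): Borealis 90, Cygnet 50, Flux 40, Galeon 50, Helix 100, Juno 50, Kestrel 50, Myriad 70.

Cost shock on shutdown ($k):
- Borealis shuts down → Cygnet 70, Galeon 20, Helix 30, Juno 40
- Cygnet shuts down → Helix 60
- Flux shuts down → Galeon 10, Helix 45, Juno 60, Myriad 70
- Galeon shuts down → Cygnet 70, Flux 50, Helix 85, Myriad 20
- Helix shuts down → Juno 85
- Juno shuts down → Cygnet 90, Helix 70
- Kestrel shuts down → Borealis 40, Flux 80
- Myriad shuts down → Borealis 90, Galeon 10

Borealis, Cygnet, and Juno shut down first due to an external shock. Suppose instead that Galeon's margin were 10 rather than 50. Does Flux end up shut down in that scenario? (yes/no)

yes

With Galeon's margin at 10:
Round 1 — Borealis, Cygnet, Juno shut down (initial).
  Galeon: +20 → 20 ≥ 10
  Helix: +30+60+70 → 160 ≥ 100
Round 2 — Galeon, Helix shut down.
  Flux: +50 → 50 ≥ 40
  Myriad: +20 → 20 < 70
Round 3 — Flux shuts down.
  Myriad: +70 → 90 ≥ 70
Round 4 — Myriad shuts down.
No further shutdowns.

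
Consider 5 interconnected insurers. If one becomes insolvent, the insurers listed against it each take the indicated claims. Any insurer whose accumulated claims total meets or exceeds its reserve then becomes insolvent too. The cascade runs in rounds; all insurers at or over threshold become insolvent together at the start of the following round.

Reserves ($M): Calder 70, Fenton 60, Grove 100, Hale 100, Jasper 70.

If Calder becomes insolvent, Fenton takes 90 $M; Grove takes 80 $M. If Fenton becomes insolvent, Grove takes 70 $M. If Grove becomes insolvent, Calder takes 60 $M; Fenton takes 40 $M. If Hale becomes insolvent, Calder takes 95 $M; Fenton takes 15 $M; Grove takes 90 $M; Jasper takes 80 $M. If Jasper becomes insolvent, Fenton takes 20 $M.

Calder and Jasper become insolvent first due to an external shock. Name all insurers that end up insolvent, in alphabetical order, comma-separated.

Calder, Fenton, Grove, Jasper

Round 1 — Calder, Jasper become insolvent (initial).
  Fenton: +90+20 → 110 ≥ 60
  Grove: +80 → 80 < 100
Round 2 — Fenton becomes insolvent.
  Grove: +70 → 150 ≥ 100
Round 3 — Grove becomes insolvent.
No further insolvencies.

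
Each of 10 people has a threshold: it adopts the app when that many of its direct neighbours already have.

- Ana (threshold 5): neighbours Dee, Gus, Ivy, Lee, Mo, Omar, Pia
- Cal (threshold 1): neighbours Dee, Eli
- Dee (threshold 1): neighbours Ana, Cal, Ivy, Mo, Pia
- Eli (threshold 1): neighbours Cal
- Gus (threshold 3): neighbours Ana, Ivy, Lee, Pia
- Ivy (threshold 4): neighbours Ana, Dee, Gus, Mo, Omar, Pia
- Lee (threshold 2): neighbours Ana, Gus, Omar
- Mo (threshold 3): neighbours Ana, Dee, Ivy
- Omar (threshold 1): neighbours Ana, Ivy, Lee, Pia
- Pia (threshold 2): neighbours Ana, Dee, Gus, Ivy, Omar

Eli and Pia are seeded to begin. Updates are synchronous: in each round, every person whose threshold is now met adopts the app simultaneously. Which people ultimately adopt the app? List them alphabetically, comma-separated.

Round 1 — Eli, Pia adopt the app (initial).
Round 2 — checking thresholds:
  Ana: 1 of 7 neighbours < 5, holds.
  Cal: 1 of 2 neighbours ≥ 1, adopts the app.
  Dee: 1 of 5 neighbours ≥ 1, adopts the app.
  Gus: 1 of 4 neighbours < 3, holds.
  Ivy: 1 of 6 neighbours < 4, holds.
  Omar: 1 of 4 neighbours ≥ 1, adopts the app.
Round 3 — no new adoptions; cascade stops.

Cal, Dee, Eli, Omar, Pia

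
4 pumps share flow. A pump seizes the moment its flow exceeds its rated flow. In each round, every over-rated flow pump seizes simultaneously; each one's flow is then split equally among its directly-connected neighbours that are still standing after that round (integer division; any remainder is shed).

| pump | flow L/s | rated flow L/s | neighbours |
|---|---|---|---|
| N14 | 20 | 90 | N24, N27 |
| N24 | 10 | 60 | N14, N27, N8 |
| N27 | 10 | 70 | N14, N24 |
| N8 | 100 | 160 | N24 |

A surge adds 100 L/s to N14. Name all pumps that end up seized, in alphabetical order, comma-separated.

N14, N24, N27

Round 1 — N14 at 120 > 90. N14 seizes.
  N14 sheds 120 L/s to N24, N27: 60 each.
    N24: 10+60 = 70 > 60
    N27: 10+60 = 70 ≤ 70
Round 2 — N24 seizes.
  N24 sheds 70 L/s to N27, N8: 35 each.
    N27: 70+35 = 105 > 70
    N8: 100+35 = 135 ≤ 160
Round 3 — N27 seizes.
  N27 sheds 105 L/s: no online neighbours, lost.
No further seizures.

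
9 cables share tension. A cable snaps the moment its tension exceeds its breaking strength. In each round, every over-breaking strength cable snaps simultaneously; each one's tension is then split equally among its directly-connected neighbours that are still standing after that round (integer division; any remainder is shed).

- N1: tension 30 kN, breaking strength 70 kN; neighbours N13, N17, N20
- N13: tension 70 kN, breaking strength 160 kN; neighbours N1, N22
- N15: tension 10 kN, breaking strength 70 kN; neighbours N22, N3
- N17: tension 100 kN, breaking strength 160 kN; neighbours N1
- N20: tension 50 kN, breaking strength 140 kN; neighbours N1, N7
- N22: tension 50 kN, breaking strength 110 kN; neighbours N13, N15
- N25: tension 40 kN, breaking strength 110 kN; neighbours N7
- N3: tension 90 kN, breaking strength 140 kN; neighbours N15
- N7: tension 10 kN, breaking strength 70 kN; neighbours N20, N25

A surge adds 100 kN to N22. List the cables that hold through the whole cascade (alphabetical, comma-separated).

Round 1 — N22 at 150 > 110. N22 snaps.
  N22 sheds 150 kN to N13, N15: 75 each.
    N13: 70+75 = 145 ≤ 160
    N15: 10+75 = 85 > 70
Round 2 — N15 snaps.
  N15 sheds 85 kN to N3: 85 each.
    N3: 90+85 = 175 > 140
Round 3 — N3 snaps.
  N3 sheds 175 kN: no online neighbours, lost.
No further breaks.

N1, N13, N17, N20, N25, N7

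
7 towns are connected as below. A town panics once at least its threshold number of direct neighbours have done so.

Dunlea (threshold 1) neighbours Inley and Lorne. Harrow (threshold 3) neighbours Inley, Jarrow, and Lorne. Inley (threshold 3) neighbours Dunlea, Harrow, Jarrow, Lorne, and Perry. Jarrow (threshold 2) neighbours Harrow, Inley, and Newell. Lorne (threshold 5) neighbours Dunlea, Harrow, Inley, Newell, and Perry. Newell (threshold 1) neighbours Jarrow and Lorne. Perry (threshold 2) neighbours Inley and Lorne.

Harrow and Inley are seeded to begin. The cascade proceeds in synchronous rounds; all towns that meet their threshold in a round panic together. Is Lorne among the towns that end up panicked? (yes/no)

Round 1 — Harrow, Inley panic (initial).
Round 2 — checking thresholds:
  Dunlea: 1 of 2 neighbours ≥ 1, panics.
  Jarrow: 2 of 3 neighbours ≥ 2, panics.
  Lorne: 2 of 5 neighbours < 5, holds.
  Perry: 1 of 2 neighbours < 2, holds.
Round 3 — checking thresholds:
  Lorne: 3 of 5 neighbours < 5, holds.
  Newell: 1 of 2 neighbours ≥ 1, panics.
  Perry: 1 of 2 neighbours < 2, holds.
Round 4 — no new panics; cascade stops.

no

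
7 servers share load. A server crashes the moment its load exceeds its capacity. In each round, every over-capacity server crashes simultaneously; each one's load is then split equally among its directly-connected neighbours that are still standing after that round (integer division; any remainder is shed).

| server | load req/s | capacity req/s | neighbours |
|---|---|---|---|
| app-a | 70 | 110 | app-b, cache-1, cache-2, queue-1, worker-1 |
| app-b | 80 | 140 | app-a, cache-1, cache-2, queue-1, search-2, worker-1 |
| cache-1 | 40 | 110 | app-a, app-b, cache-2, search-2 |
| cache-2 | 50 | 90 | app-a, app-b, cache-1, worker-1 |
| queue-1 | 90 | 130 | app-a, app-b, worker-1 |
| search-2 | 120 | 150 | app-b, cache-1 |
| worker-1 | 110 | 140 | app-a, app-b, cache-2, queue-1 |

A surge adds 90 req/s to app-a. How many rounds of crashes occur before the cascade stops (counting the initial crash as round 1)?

Round 1 — app-a at 160 > 110. app-a crashes.
  app-a sheds 160 req/s to app-b, cache-1, cache-2, queue-1, worker-1: 32 each.
    app-b: 80+32 = 112 ≤ 140
    cache-1: 40+32 = 72 ≤ 110
    cache-2: 50+32 = 82 ≤ 90
    queue-1: 90+32 = 122 ≤ 130
    worker-1: 110+32 = 142 > 140
Round 2 — worker-1 crashes.
  worker-1 sheds 142 req/s to app-b, cache-2, queue-1: 47 each (1 lost).
    app-b: 112+47 = 159 > 140
    cache-2: 82+47 = 129 > 90
    queue-1: 122+47 = 169 > 130
Round 3 — app-b, cache-2, queue-1 crash.
  app-b sheds 159 req/s to cache-1, search-2: 79 each (1 lost).
    cache-1: 72+79 = 151 > 110
    search-2: 120+79 = 199 > 150
  cache-2 sheds 129 req/s to cache-1: 129 each.
    cache-1: 151+129 = 280 > 110
  queue-1 sheds 169 req/s: no online neighbours, lost.
Round 4 — cache-1, search-2 crash.
  cache-1 sheds 280 req/s: no online neighbours, lost.
  search-2 sheds 199 req/s: no online neighbours, lost.
No further crashes.

4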